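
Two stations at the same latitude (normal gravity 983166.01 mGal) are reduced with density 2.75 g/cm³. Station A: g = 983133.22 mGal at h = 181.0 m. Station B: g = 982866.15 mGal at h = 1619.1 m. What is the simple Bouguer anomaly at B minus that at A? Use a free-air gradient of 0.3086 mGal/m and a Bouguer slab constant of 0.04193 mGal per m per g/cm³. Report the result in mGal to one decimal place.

Δg_SB(A) = 983133.22 − 983166.01 + 0.3086×181.0 − 0.04193×2.75×181.0 = 2.20 mGal
Δg_SB(B) = 982866.15 − 983166.01 + 0.3086×1619.1 − 0.04193×2.75×1619.1 = 13.10 mGal
Difference = 13.10 − (2.20) = 10.90 mGal

10.9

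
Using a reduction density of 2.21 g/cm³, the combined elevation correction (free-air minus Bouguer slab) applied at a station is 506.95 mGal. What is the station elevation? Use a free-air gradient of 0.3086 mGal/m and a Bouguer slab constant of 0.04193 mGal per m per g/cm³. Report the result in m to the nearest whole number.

Combined gradient = 0.3086 − 0.04193 × 2.21 = 0.2159347 mGal/m
h = 506.95 / 0.2159347 = 2347.70 m

2348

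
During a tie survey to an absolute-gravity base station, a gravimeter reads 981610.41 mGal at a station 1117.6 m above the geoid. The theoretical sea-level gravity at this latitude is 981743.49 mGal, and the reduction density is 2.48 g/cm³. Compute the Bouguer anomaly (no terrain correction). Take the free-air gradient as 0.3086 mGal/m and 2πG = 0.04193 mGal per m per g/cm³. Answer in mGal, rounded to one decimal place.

Free-air correction = 0.3086 × 1117.6 = 344.89 mGal
Free-air anomaly = 981610.41 − 981743.49 + (344.89) = 211.81 mGal
Bouguer slab correction = 0.04193 × 2.48 × 1117.6 = 116.22 mGal
Simple Bouguer anomaly = 211.81 − (116.22) = 95.59 mGal

95.6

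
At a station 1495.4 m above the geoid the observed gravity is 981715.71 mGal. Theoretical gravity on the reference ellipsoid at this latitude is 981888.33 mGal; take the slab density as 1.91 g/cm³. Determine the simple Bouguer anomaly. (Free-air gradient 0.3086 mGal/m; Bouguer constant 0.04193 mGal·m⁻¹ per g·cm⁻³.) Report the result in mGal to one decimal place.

Free-air correction = 0.3086 × 1495.4 = 461.48 mGal
Free-air anomaly = 981715.71 − 981888.33 + (461.48) = 288.86 mGal
Bouguer slab correction = 0.04193 × 1.91 × 1495.4 = 119.76 mGal
Simple Bouguer anomaly = 288.86 − (119.76) = 169.10 mGal

169.1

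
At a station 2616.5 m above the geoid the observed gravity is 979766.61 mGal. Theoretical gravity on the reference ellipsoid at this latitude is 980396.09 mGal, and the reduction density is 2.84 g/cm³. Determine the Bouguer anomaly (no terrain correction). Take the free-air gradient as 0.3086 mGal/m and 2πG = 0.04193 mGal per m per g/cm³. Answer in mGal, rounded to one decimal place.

-133.6

Free-air correction = 0.3086 × 2616.5 = 807.45 mGal
Free-air anomaly = 979766.61 − 980396.09 + (807.45) = 177.97 mGal
Bouguer slab correction = 0.04193 × 2.84 × 2616.5 = 311.58 mGal
Simple Bouguer anomaly = 177.97 − (311.58) = -133.61 mGal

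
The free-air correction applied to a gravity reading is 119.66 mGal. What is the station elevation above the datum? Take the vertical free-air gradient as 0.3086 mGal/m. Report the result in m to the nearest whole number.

388

h = 119.66 / 0.3086 = 387.75 m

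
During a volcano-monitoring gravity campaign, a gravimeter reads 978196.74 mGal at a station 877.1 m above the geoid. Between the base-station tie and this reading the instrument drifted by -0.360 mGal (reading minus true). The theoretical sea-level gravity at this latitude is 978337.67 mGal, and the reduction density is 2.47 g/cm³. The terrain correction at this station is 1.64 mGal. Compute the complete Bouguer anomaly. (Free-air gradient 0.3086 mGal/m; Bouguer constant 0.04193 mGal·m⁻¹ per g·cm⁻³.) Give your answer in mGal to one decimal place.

40.9

Drift-corrected reading = 978196.74 − (-0.360) = 978197.100 mGal
Free-air correction = 0.3086 × 877.1 = 270.67 mGal
Free-air anomaly = 978197.100 − 978337.67 + (270.67) = 130.100 mGal
Bouguer slab correction = 0.04193 × 2.47 × 877.1 = 90.84 mGal
Simple Bouguer anomaly = 130.100 − (90.84) = 39.260 mGal
Complete Bouguer anomaly = 39.260 + 1.64 = 40.900 mGal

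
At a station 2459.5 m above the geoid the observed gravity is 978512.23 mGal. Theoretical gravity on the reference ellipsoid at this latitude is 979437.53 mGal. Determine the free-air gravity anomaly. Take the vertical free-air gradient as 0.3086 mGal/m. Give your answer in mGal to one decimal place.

-166.3

Free-air correction = 0.3086 × 2459.5 = 759.00 mGal
Free-air anomaly = 978512.23 − 979437.53 + (759.00) = -166.30 mGal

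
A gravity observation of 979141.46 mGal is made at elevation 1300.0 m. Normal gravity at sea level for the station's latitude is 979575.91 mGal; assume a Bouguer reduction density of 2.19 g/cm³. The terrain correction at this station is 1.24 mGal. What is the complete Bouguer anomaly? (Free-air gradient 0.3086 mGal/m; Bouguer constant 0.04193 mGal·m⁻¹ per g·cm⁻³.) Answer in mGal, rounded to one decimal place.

-151.4

Free-air correction = 0.3086 × 1300.0 = 401.18 mGal
Free-air anomaly = 979141.46 − 979575.91 + (401.18) = -33.27 mGal
Bouguer slab correction = 0.04193 × 2.19 × 1300.0 = 119.37 mGal
Simple Bouguer anomaly = -33.27 − (119.37) = -152.64 mGal
Complete Bouguer anomaly = -152.64 + 1.24 = -151.40 mGal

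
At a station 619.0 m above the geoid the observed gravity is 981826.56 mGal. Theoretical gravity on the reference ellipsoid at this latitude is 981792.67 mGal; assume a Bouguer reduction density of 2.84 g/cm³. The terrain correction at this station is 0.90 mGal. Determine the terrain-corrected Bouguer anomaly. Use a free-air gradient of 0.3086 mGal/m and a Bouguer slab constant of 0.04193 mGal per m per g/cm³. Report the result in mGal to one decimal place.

Free-air correction = 0.3086 × 619.0 = 191.02 mGal
Free-air anomaly = 981826.56 − 981792.67 + (191.02) = 224.91 mGal
Bouguer slab correction = 0.04193 × 2.84 × 619.0 = 73.71 mGal
Simple Bouguer anomaly = 224.91 − (73.71) = 151.20 mGal
Complete Bouguer anomaly = 151.20 + 0.90 = 152.10 mGal

152.1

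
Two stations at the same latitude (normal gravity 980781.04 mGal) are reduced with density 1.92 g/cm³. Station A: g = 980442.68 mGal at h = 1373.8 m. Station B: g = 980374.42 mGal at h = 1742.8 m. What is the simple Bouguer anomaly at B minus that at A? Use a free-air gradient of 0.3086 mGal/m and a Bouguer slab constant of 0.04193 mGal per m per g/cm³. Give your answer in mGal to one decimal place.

Δg_SB(A) = 980442.68 − 980781.04 + 0.3086×1373.8 − 0.04193×1.92×1373.8 = -25.00 mGal
Δg_SB(B) = 980374.42 − 980781.04 + 0.3086×1742.8 − 0.04193×1.92×1742.8 = -9.10 mGal
Difference = -9.10 − (-25.00) = 15.90 mGal

15.9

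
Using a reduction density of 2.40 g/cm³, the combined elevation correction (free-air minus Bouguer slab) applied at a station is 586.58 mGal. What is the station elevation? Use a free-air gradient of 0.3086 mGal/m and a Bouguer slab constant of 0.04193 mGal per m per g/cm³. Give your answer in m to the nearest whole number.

2821

Combined gradient = 0.3086 − 0.04193 × 2.40 = 0.2079680 mGal/m
h = 586.58 / 0.2079680 = 2820.53 m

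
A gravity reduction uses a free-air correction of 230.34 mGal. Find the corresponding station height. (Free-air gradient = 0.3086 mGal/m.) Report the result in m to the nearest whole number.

746

h = 230.34 / 0.3086 = 746.40 m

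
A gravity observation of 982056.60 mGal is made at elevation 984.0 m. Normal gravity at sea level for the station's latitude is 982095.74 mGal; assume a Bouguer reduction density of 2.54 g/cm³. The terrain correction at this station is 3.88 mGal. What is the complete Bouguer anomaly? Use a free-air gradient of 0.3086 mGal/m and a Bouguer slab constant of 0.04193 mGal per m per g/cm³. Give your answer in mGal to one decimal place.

163.6

Free-air correction = 0.3086 × 984.0 = 303.66 mGal
Free-air anomaly = 982056.60 − 982095.74 + (303.66) = 264.52 mGal
Bouguer slab correction = 0.04193 × 2.54 × 984.0 = 104.80 mGal
Simple Bouguer anomaly = 264.52 − (104.80) = 159.72 mGal
Complete Bouguer anomaly = 159.72 + 3.88 = 163.60 mGal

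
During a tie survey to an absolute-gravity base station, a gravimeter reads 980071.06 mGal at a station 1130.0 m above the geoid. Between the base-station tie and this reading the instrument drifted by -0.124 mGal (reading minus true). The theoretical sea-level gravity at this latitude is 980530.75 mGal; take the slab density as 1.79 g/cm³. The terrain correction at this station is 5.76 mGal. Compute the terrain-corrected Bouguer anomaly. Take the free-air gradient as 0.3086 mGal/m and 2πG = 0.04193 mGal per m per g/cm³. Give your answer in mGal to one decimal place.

Drift-corrected reading = 980071.06 − (-0.124) = 980071.184 mGal
Free-air correction = 0.3086 × 1130.0 = 348.72 mGal
Free-air anomaly = 980071.184 − 980530.75 + (348.72) = -110.846 mGal
Bouguer slab correction = 0.04193 × 1.79 × 1130.0 = 84.81 mGal
Simple Bouguer anomaly = -110.846 − (84.81) = -195.656 mGal
Complete Bouguer anomaly = -195.656 + 5.76 = -189.896 mGal

-189.9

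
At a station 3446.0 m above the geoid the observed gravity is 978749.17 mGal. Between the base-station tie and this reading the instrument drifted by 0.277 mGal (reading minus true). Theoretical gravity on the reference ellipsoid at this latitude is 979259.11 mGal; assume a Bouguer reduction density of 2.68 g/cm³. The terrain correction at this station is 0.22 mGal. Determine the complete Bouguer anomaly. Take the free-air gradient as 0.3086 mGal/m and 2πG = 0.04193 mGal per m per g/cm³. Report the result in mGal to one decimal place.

Drift-corrected reading = 978749.17 − (0.277) = 978748.893 mGal
Free-air correction = 0.3086 × 3446.0 = 1063.44 mGal
Free-air anomaly = 978748.893 − 979259.11 + (1063.44) = 553.223 mGal
Bouguer slab correction = 0.04193 × 2.68 × 3446.0 = 387.24 mGal
Simple Bouguer anomaly = 553.223 − (387.24) = 165.983 mGal
Complete Bouguer anomaly = 165.983 + 0.22 = 166.203 mGal

166.2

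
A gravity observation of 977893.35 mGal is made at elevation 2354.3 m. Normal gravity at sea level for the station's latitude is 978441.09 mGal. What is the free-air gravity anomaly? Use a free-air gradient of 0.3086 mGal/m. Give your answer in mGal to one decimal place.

178.8

Free-air correction = 0.3086 × 2354.3 = 726.54 mGal
Free-air anomaly = 977893.35 − 978441.09 + (726.54) = 178.80 mGal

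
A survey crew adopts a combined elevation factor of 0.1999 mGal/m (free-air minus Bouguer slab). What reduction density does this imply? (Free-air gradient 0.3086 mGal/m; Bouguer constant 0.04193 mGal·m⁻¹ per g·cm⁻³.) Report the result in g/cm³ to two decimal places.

2.59

0.1999 = 0.3086 − 0.04193 × ρ
ρ = (0.3086 − 0.1999) / 0.04193 = 2.59 g/cm³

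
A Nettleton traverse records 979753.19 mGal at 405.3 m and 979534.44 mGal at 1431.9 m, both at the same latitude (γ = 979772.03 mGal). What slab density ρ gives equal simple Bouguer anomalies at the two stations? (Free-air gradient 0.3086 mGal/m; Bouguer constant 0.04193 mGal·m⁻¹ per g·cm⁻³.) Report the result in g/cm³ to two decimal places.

2.28

Δg_obs = 979534.44 − 979753.19 = -218.75 mGal over Δh = 1431.9 − 405.3 = 1026.6 m
Equal Bouguer anomalies ⇒ Δg_obs + (0.3086 − 0.04193ρ)·Δh = 0
0.3086 − 0.04193ρ = −Δg_obs/Δh = 0.21308
ρ = (0.3086 − 0.21308) / 0.04193 = 2.28 g/cm³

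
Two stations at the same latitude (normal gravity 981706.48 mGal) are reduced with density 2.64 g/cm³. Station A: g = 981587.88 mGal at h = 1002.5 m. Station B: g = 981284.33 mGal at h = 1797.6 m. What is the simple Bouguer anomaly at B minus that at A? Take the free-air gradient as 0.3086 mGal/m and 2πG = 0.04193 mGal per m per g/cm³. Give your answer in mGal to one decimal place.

Δg_SB(A) = 981587.88 − 981706.48 + 0.3086×1002.5 − 0.04193×2.64×1002.5 = 79.80 mGal
Δg_SB(B) = 981284.33 − 981706.48 + 0.3086×1797.6 − 0.04193×2.64×1797.6 = -66.40 mGal
Difference = -66.40 − (79.80) = -146.20 mGal

-146.2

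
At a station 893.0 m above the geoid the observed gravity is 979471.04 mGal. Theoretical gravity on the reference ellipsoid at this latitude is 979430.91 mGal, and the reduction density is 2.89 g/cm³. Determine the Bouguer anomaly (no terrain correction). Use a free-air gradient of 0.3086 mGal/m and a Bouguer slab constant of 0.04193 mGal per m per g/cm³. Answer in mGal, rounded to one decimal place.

207.5

Free-air correction = 0.3086 × 893.0 = 275.58 mGal
Free-air anomaly = 979471.04 − 979430.91 + (275.58) = 315.71 mGal
Bouguer slab correction = 0.04193 × 2.89 × 893.0 = 108.21 mGal
Simple Bouguer anomaly = 315.71 − (108.21) = 207.50 mGal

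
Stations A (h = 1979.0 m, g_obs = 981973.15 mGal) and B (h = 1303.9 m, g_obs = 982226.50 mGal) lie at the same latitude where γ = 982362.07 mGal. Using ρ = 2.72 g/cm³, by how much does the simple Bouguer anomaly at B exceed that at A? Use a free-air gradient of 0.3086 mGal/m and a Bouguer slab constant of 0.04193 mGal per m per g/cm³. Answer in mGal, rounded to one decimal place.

Δg_SB(A) = 981973.15 − 982362.07 + 0.3086×1979.0 − 0.04193×2.72×1979.0 = -3.90 mGal
Δg_SB(B) = 982226.50 − 982362.07 + 0.3086×1303.9 − 0.04193×2.72×1303.9 = 118.10 mGal
Difference = 118.10 − (-3.90) = 122.00 mGal

122.0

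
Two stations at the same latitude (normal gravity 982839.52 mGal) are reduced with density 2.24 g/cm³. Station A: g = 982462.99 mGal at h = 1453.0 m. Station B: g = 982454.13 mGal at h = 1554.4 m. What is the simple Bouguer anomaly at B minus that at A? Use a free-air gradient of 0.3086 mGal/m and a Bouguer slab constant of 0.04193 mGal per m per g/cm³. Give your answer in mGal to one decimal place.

12.9

Δg_SB(A) = 982462.99 − 982839.52 + 0.3086×1453.0 − 0.04193×2.24×1453.0 = -64.60 mGal
Δg_SB(B) = 982454.13 − 982839.52 + 0.3086×1554.4 − 0.04193×2.24×1554.4 = -51.70 mGal
Difference = -51.70 − (-64.60) = 12.90 mGal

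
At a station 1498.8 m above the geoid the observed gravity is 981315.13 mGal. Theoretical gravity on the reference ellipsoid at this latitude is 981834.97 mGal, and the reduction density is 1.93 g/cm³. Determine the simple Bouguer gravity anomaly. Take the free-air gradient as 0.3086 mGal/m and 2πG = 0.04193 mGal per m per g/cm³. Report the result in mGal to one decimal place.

Free-air correction = 0.3086 × 1498.8 = 462.53 mGal
Free-air anomaly = 981315.13 − 981834.97 + (462.53) = -57.31 mGal
Bouguer slab correction = 0.04193 × 1.93 × 1498.8 = 121.29 mGal
Simple Bouguer anomaly = -57.31 − (121.29) = -178.60 mGal

-178.6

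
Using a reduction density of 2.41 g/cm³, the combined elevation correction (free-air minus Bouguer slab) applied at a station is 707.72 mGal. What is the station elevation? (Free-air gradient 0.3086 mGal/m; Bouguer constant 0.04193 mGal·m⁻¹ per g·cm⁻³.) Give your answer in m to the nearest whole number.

3410

Combined gradient = 0.3086 − 0.04193 × 2.41 = 0.2075487 mGal/m
h = 707.72 / 0.2075487 = 3409.90 m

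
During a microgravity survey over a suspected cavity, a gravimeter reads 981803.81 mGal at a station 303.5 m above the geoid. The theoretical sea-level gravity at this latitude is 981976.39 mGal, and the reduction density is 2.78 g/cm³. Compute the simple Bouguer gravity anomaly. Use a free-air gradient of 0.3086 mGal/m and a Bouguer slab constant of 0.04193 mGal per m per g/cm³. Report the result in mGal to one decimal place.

-114.3

Free-air correction = 0.3086 × 303.5 = 93.66 mGal
Free-air anomaly = 981803.81 − 981976.39 + (93.66) = -78.92 mGal
Bouguer slab correction = 0.04193 × 2.78 × 303.5 = 35.38 mGal
Simple Bouguer anomaly = -78.92 − (35.38) = -114.30 mGal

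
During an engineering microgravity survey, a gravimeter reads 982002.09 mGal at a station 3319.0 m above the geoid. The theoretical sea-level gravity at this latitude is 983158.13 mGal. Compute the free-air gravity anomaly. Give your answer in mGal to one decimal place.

Free-air correction = 0.3086 × 3319.0 = 1024.24 mGal
Free-air anomaly = 982002.09 − 983158.13 + (1024.24) = -131.80 mGal

-131.8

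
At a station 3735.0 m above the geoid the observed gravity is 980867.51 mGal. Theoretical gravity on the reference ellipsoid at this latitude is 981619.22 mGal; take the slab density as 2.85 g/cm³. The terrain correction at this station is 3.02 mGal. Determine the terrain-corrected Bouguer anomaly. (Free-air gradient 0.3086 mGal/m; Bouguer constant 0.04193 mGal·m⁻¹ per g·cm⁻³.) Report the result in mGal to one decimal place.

-42.4

Free-air correction = 0.3086 × 3735.0 = 1152.62 mGal
Free-air anomaly = 980867.51 − 981619.22 + (1152.62) = 400.91 mGal
Bouguer slab correction = 0.04193 × 2.85 × 3735.0 = 446.33 mGal
Simple Bouguer anomaly = 400.91 − (446.33) = -45.42 mGal
Complete Bouguer anomaly = -45.42 + 3.02 = -42.40 mGal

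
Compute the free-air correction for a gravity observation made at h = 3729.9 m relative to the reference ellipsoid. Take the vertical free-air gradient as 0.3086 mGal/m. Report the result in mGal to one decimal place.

1151.0

Free-air correction = 0.3086 × 3729.9 = 1151.0 mGal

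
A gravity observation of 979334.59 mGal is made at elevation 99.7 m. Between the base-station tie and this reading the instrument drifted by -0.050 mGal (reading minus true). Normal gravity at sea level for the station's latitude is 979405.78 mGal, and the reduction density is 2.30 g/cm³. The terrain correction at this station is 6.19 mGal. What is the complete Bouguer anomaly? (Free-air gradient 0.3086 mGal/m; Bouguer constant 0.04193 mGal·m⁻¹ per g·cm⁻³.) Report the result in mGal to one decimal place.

Drift-corrected reading = 979334.59 − (-0.050) = 979334.640 mGal
Free-air correction = 0.3086 × 99.7 = 30.77 mGal
Free-air anomaly = 979334.640 − 979405.78 + (30.77) = -40.370 mGal
Bouguer slab correction = 0.04193 × 2.30 × 99.7 = 9.61 mGal
Simple Bouguer anomaly = -40.370 − (9.61) = -49.980 mGal
Complete Bouguer anomaly = -49.980 + 6.19 = -43.790 mGal

-43.8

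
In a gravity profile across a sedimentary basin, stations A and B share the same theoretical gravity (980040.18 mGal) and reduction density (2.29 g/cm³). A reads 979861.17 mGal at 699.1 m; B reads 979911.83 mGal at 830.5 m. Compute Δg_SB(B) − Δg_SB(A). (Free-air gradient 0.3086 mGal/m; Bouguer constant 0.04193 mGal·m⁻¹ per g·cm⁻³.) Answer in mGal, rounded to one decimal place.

Δg_SB(A) = 979861.17 − 980040.18 + 0.3086×699.1 − 0.04193×2.29×699.1 = -30.40 mGal
Δg_SB(B) = 979911.83 − 980040.18 + 0.3086×830.5 − 0.04193×2.29×830.5 = 48.20 mGal
Difference = 48.20 − (-30.40) = 78.60 mGal

78.6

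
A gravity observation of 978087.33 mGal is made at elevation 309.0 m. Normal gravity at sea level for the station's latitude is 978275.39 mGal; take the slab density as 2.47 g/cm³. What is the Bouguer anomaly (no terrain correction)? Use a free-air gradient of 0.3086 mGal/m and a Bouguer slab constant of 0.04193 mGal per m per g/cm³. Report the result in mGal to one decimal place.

Free-air correction = 0.3086 × 309.0 = 95.36 mGal
Free-air anomaly = 978087.33 − 978275.39 + (95.36) = -92.70 mGal
Bouguer slab correction = 0.04193 × 2.47 × 309.0 = 32.00 mGal
Simple Bouguer anomaly = -92.70 − (32.00) = -124.70 mGal

-124.7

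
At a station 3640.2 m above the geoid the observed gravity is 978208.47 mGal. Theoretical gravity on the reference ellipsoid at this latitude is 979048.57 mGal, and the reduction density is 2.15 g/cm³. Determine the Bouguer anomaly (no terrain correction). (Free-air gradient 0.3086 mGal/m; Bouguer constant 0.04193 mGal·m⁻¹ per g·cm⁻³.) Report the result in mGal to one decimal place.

-44.9

Free-air correction = 0.3086 × 3640.2 = 1123.37 mGal
Free-air anomaly = 978208.47 − 979048.57 + (1123.37) = 283.27 mGal
Bouguer slab correction = 0.04193 × 2.15 × 3640.2 = 328.16 mGal
Simple Bouguer anomaly = 283.27 − (328.16) = -44.89 mGal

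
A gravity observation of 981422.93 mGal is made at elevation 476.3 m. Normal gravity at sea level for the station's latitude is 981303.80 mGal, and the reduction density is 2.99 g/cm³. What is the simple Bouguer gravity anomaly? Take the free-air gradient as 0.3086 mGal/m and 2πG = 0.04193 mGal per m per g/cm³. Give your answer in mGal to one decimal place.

Free-air correction = 0.3086 × 476.3 = 146.99 mGal
Free-air anomaly = 981422.93 − 981303.80 + (146.99) = 266.12 mGal
Bouguer slab correction = 0.04193 × 2.99 × 476.3 = 59.71 mGal
Simple Bouguer anomaly = 266.12 − (59.71) = 206.41 mGal

206.4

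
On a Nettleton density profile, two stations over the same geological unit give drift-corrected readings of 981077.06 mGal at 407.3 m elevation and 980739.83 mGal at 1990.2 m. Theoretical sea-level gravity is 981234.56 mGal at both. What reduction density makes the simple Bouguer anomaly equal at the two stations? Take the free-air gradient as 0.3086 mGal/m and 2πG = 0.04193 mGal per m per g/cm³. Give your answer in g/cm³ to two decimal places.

Δg_obs = 980739.83 − 981077.06 = -337.23 mGal over Δh = 1990.2 − 407.3 = 1582.9 m
Equal Bouguer anomalies ⇒ Δg_obs + (0.3086 − 0.04193ρ)·Δh = 0
0.3086 − 0.04193ρ = −Δg_obs/Δh = 0.21305
ρ = (0.3086 − 0.21305) / 0.04193 = 2.28 g/cm³

2.28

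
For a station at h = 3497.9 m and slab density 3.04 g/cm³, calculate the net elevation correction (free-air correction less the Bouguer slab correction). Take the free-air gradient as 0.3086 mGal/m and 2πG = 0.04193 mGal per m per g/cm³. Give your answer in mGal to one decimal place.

633.6

Combined gradient = 0.3086 − 0.04193 × 3.04 = 0.1811328 mGal/m
Combined elevation correction = 0.1811328 × 3497.9 = 633.6 mGal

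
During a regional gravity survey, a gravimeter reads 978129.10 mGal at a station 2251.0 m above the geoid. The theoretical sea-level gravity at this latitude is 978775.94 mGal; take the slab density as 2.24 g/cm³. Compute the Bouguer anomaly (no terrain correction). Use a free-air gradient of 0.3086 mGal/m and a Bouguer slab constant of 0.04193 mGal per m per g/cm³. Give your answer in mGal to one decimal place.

-163.6

Free-air correction = 0.3086 × 2251.0 = 694.66 mGal
Free-air anomaly = 978129.10 − 978775.94 + (694.66) = 47.82 mGal
Bouguer slab correction = 0.04193 × 2.24 × 2251.0 = 211.42 mGal
Simple Bouguer anomaly = 47.82 − (211.42) = -163.60 mGal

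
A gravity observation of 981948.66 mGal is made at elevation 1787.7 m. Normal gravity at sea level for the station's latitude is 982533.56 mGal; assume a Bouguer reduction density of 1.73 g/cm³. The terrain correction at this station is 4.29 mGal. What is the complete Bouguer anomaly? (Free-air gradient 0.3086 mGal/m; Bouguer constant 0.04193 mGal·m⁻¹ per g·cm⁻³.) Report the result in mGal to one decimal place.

-158.6

Free-air correction = 0.3086 × 1787.7 = 551.68 mGal
Free-air anomaly = 981948.66 − 982533.56 + (551.68) = -33.22 mGal
Bouguer slab correction = 0.04193 × 1.73 × 1787.7 = 129.68 mGal
Simple Bouguer anomaly = -33.22 − (129.68) = -162.90 mGal
Complete Bouguer anomaly = -162.90 + 4.29 = -158.61 mGal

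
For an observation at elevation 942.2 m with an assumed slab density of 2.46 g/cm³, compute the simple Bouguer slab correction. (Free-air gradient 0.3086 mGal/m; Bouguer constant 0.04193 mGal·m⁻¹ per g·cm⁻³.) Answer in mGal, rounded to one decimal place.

Bouguer slab correction = 0.04193 × 2.46 × 942.2 = 97.2 mGal

97.2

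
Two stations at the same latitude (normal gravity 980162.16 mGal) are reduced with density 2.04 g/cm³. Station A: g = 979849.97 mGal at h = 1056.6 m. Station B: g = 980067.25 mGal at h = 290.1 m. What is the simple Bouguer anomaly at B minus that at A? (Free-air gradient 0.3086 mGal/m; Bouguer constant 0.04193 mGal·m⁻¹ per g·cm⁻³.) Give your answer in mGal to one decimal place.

Δg_SB(A) = 979849.97 − 980162.16 + 0.3086×1056.6 − 0.04193×2.04×1056.6 = -76.50 mGal
Δg_SB(B) = 980067.25 − 980162.16 + 0.3086×290.1 − 0.04193×2.04×290.1 = -30.20 mGal
Difference = -30.20 − (-76.50) = 46.30 mGal

46.3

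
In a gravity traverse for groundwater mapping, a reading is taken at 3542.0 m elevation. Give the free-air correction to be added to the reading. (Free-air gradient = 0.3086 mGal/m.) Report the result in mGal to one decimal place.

Free-air correction = 0.3086 × 3542.0 = 1093.1 mGal

1093.1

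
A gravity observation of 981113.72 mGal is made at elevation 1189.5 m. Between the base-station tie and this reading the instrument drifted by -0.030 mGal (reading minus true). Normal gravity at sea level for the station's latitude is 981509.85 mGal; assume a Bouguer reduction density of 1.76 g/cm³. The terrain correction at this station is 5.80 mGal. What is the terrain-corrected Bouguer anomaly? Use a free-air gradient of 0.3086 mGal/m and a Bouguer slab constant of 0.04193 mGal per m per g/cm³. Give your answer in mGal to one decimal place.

Drift-corrected reading = 981113.72 − (-0.030) = 981113.750 mGal
Free-air correction = 0.3086 × 1189.5 = 367.08 mGal
Free-air anomaly = 981113.750 − 981509.85 + (367.08) = -29.020 mGal
Bouguer slab correction = 0.04193 × 1.76 × 1189.5 = 87.78 mGal
Simple Bouguer anomaly = -29.020 − (87.78) = -116.800 mGal
Complete Bouguer anomaly = -116.800 + 5.80 = -111.000 mGal

-111.0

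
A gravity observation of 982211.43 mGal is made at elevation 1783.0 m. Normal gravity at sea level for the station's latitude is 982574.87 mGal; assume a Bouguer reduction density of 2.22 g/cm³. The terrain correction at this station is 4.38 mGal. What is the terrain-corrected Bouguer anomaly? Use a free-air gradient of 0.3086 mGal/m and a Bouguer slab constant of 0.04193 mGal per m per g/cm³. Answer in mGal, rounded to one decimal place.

Free-air correction = 0.3086 × 1783.0 = 550.23 mGal
Free-air anomaly = 982211.43 − 982574.87 + (550.23) = 186.79 mGal
Bouguer slab correction = 0.04193 × 2.22 × 1783.0 = 165.97 mGal
Simple Bouguer anomaly = 186.79 − (165.97) = 20.82 mGal
Complete Bouguer anomaly = 20.82 + 4.38 = 25.20 mGal

25.2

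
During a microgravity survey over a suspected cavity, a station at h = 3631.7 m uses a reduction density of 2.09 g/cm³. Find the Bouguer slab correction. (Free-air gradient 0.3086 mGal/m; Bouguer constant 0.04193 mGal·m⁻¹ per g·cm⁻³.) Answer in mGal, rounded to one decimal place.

318.3

Bouguer slab correction = 0.04193 × 2.09 × 3631.7 = 318.3 mGal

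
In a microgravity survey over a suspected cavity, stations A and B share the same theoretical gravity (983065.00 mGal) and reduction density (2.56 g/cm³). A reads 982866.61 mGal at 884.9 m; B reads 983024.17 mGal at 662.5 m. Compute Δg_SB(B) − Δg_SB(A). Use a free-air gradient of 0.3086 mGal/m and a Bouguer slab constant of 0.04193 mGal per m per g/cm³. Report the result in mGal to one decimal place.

Δg_SB(A) = 982866.61 − 983065.00 + 0.3086×884.9 − 0.04193×2.56×884.9 = -20.30 mGal
Δg_SB(B) = 983024.17 − 983065.00 + 0.3086×662.5 − 0.04193×2.56×662.5 = 92.50 mGal
Difference = 92.50 − (-20.30) = 112.80 mGal

112.8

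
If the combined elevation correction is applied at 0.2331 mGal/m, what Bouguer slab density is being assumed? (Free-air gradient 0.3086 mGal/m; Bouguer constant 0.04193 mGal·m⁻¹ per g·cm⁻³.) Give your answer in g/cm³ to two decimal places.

1.80

0.2331 = 0.3086 − 0.04193 × ρ
ρ = (0.3086 − 0.2331) / 0.04193 = 1.80 g/cm³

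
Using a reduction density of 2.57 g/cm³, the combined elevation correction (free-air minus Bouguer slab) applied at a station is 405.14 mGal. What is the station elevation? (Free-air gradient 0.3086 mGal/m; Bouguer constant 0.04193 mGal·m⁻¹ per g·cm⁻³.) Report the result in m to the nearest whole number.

2017

Combined gradient = 0.3086 − 0.04193 × 2.57 = 0.2008399 mGal/m
h = 405.14 / 0.2008399 = 2017.23 m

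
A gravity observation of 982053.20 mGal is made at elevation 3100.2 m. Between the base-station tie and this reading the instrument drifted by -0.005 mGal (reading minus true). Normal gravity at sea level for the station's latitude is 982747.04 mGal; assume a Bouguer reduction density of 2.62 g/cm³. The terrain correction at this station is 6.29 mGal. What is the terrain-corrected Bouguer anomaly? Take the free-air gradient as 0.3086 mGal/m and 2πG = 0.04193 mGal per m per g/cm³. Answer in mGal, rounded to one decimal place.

-71.4

Drift-corrected reading = 982053.20 − (-0.005) = 982053.205 mGal
Free-air correction = 0.3086 × 3100.2 = 956.72 mGal
Free-air anomaly = 982053.205 − 982747.04 + (956.72) = 262.885 mGal
Bouguer slab correction = 0.04193 × 2.62 × 3100.2 = 340.58 mGal
Simple Bouguer anomaly = 262.885 − (340.58) = -77.695 mGal
Complete Bouguer anomaly = -77.695 + 6.29 = -71.405 mGal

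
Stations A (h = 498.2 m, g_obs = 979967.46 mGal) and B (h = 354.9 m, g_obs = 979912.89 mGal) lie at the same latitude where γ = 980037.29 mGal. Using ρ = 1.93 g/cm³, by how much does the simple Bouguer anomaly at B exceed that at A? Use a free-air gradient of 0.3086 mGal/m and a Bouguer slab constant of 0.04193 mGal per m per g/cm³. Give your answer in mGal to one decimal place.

-87.2

Δg_SB(A) = 979967.46 − 980037.29 + 0.3086×498.2 − 0.04193×1.93×498.2 = 43.60 mGal
Δg_SB(B) = 979912.89 − 980037.29 + 0.3086×354.9 − 0.04193×1.93×354.9 = -43.60 mGal
Difference = -43.60 − (43.60) = -87.20 mGal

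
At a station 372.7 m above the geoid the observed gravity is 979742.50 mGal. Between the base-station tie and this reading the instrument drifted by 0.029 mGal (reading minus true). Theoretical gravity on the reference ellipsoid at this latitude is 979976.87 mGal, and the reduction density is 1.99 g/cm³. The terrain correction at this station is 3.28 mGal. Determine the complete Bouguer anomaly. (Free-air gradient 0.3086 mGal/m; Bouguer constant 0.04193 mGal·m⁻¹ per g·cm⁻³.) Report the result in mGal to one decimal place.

-147.2

Drift-corrected reading = 979742.50 − (0.029) = 979742.471 mGal
Free-air correction = 0.3086 × 372.7 = 115.02 mGal
Free-air anomaly = 979742.471 − 979976.87 + (115.02) = -119.379 mGal
Bouguer slab correction = 0.04193 × 1.99 × 372.7 = 31.10 mGal
Simple Bouguer anomaly = -119.379 − (31.10) = -150.479 mGal
Complete Bouguer anomaly = -150.479 + 3.28 = -147.199 mGal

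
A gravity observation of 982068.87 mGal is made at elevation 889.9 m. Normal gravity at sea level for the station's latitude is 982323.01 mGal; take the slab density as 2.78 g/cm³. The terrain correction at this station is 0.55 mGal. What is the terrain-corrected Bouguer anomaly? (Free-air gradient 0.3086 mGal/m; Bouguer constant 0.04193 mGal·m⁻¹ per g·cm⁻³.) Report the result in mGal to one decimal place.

Free-air correction = 0.3086 × 889.9 = 274.62 mGal
Free-air anomaly = 982068.87 − 982323.01 + (274.62) = 20.48 mGal
Bouguer slab correction = 0.04193 × 2.78 × 889.9 = 103.73 mGal
Simple Bouguer anomaly = 20.48 − (103.73) = -83.25 mGal
Complete Bouguer anomaly = -83.25 + 0.55 = -82.70 mGal

-82.7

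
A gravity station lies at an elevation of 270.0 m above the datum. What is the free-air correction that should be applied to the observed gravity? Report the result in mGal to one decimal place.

83.3

Free-air correction = 0.3086 × 270.0 = 83.3 mGal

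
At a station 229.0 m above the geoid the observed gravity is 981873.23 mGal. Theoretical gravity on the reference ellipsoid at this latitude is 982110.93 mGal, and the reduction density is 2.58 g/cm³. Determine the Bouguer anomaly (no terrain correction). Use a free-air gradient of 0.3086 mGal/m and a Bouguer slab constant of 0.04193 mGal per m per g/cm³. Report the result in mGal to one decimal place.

Free-air correction = 0.3086 × 229.0 = 70.67 mGal
Free-air anomaly = 981873.23 − 982110.93 + (70.67) = -167.03 mGal
Bouguer slab correction = 0.04193 × 2.58 × 229.0 = 24.77 mGal
Simple Bouguer anomaly = -167.03 − (24.77) = -191.80 mGal

-191.8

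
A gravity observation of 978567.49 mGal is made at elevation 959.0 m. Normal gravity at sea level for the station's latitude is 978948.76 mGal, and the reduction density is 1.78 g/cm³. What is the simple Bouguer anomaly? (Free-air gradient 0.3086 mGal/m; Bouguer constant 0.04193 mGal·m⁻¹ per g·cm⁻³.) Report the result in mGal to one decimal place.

Free-air correction = 0.3086 × 959.0 = 295.95 mGal
Free-air anomaly = 978567.49 − 978948.76 + (295.95) = -85.32 mGal
Bouguer slab correction = 0.04193 × 1.78 × 959.0 = 71.58 mGal
Simple Bouguer anomaly = -85.32 − (71.58) = -156.90 mGal

-156.9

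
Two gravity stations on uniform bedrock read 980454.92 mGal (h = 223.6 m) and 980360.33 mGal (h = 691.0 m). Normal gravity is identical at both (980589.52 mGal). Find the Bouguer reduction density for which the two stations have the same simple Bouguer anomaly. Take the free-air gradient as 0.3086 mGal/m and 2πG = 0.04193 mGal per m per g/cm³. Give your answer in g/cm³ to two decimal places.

2.53

Δg_obs = 980360.33 − 980454.92 = -94.59 mGal over Δh = 691.0 − 223.6 = 467.4 m
Equal Bouguer anomalies ⇒ Δg_obs + (0.3086 − 0.04193ρ)·Δh = 0
0.3086 − 0.04193ρ = −Δg_obs/Δh = 0.20237
ρ = (0.3086 − 0.20237) / 0.04193 = 2.53 g/cm³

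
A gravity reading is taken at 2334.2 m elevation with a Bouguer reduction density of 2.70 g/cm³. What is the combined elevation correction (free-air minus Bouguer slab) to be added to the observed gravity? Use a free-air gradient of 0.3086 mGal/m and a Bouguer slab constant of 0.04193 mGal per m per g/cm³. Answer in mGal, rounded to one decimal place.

Combined gradient = 0.3086 − 0.04193 × 2.70 = 0.1953890 mGal/m
Combined elevation correction = 0.1953890 × 2334.2 = 456.1 mGal

456.1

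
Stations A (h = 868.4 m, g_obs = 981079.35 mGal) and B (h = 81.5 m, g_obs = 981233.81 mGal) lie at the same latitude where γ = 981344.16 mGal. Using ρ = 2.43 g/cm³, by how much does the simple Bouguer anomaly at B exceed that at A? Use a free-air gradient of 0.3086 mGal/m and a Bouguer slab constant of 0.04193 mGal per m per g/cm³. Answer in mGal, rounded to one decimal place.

Δg_SB(A) = 981079.35 − 981344.16 + 0.3086×868.4 − 0.04193×2.43×868.4 = -85.30 mGal
Δg_SB(B) = 981233.81 − 981344.16 + 0.3086×81.5 − 0.04193×2.43×81.5 = -93.50 mGal
Difference = -93.50 − (-85.30) = -8.20 mGal

-8.2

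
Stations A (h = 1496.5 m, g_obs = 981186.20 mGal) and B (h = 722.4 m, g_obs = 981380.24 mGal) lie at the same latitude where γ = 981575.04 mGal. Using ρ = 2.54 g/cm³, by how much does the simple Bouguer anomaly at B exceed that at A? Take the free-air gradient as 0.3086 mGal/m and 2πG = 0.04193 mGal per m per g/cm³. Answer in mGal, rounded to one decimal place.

37.6

Δg_SB(A) = 981186.20 − 981575.04 + 0.3086×1496.5 − 0.04193×2.54×1496.5 = -86.40 mGal
Δg_SB(B) = 981380.24 − 981575.04 + 0.3086×722.4 − 0.04193×2.54×722.4 = -48.80 mGal
Difference = -48.80 − (-86.40) = 37.60 mGal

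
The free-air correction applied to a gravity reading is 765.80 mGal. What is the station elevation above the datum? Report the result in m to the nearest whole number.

h = 765.80 / 0.3086 = 2481.53 m

2482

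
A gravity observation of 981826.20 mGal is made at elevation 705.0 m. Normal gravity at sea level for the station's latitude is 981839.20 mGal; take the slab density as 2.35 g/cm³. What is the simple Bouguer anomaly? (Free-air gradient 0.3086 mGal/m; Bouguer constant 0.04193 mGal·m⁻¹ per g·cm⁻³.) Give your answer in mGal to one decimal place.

Free-air correction = 0.3086 × 705.0 = 217.56 mGal
Free-air anomaly = 981826.20 − 981839.20 + (217.56) = 204.56 mGal
Bouguer slab correction = 0.04193 × 2.35 × 705.0 = 69.47 mGal
Simple Bouguer anomaly = 204.56 − (69.47) = 135.09 mGal

135.1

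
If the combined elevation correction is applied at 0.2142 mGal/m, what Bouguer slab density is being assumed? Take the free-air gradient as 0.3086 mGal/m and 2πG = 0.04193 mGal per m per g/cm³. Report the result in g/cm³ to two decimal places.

2.25

0.2142 = 0.3086 − 0.04193 × ρ
ρ = (0.3086 − 0.2142) / 0.04193 = 2.25 g/cm³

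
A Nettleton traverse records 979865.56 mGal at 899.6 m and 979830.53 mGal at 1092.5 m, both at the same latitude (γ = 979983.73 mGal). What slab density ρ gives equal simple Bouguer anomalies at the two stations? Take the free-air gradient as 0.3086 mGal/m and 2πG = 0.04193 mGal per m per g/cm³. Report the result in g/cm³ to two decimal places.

3.03

Δg_obs = 979830.53 − 979865.56 = -35.03 mGal over Δh = 1092.5 − 899.6 = 192.9 m
Equal Bouguer anomalies ⇒ Δg_obs + (0.3086 − 0.04193ρ)·Δh = 0
0.3086 − 0.04193ρ = −Δg_obs/Δh = 0.18160
ρ = (0.3086 − 0.18160) / 0.04193 = 3.03 g/cm³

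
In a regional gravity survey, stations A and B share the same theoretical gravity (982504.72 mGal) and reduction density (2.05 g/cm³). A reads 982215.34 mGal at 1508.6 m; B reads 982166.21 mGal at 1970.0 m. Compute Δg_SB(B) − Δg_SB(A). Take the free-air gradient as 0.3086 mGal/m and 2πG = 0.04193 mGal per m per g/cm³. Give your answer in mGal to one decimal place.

53.6

Δg_SB(A) = 982215.34 − 982504.72 + 0.3086×1508.6 − 0.04193×2.05×1508.6 = 46.50 mGal
Δg_SB(B) = 982166.21 − 982504.72 + 0.3086×1970.0 − 0.04193×2.05×1970.0 = 100.10 mGal
Difference = 100.10 − (46.50) = 53.60 mGal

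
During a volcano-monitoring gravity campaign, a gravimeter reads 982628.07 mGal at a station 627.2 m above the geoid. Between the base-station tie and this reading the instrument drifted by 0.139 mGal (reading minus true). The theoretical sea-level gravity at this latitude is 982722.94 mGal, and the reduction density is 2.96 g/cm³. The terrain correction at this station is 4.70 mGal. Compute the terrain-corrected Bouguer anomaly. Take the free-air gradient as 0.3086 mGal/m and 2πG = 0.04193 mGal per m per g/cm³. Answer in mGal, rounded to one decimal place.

Drift-corrected reading = 982628.07 − (0.139) = 982627.931 mGal
Free-air correction = 0.3086 × 627.2 = 193.55 mGal
Free-air anomaly = 982627.931 − 982722.94 + (193.55) = 98.541 mGal
Bouguer slab correction = 0.04193 × 2.96 × 627.2 = 77.84 mGal
Simple Bouguer anomaly = 98.541 − (77.84) = 20.701 mGal
Complete Bouguer anomaly = 20.701 + 4.70 = 25.401 mGal

25.4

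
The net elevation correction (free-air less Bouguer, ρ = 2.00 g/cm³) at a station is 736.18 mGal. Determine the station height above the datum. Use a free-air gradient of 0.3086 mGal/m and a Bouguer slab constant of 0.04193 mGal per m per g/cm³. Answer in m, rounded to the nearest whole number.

3276

Combined gradient = 0.3086 − 0.04193 × 2.00 = 0.2247400 mGal/m
h = 736.18 / 0.2247400 = 3275.70 m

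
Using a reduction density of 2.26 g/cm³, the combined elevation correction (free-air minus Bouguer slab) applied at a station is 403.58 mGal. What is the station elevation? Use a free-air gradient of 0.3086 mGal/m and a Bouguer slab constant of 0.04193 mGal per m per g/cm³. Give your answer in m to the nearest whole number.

1887

Combined gradient = 0.3086 − 0.04193 × 2.26 = 0.2138382 mGal/m
h = 403.58 / 0.2138382 = 1887.31 m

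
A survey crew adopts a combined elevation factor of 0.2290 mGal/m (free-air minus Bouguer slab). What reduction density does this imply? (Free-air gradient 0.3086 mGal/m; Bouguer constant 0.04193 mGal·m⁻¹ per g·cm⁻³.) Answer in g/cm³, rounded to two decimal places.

0.2290 = 0.3086 − 0.04193 × ρ
ρ = (0.3086 − 0.2290) / 0.04193 = 1.90 g/cm³

1.90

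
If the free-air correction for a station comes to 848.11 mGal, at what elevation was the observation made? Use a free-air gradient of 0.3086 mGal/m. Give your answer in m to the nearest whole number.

2748

h = 848.11 / 0.3086 = 2748.25 m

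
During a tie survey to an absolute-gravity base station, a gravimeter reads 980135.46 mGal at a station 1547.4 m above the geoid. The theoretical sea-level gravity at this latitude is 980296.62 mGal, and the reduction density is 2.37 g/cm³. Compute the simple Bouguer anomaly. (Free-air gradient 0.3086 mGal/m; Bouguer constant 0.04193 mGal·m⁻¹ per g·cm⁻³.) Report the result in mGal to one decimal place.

162.6

Free-air correction = 0.3086 × 1547.4 = 477.53 mGal
Free-air anomaly = 980135.46 − 980296.62 + (477.53) = 316.37 mGal
Bouguer slab correction = 0.04193 × 2.37 × 1547.4 = 153.77 mGal
Simple Bouguer anomaly = 316.37 − (153.77) = 162.60 mGal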